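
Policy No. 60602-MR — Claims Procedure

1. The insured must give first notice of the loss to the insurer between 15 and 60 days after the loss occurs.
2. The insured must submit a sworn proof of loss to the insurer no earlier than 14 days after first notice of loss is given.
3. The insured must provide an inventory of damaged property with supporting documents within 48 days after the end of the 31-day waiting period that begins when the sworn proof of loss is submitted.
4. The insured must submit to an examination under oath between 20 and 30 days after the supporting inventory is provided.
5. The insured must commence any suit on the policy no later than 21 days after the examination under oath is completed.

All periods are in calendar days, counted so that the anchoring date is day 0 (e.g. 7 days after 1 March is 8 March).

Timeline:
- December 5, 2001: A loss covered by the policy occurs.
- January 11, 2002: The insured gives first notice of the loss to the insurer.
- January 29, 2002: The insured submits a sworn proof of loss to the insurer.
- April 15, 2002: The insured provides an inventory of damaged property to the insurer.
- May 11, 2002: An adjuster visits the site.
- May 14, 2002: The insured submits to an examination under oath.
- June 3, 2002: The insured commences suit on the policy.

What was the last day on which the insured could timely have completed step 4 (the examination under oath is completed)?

May 15, 2002

Step 4 runs from April 15, 2002, when the supporting inventory is provided. The window is 20–30 days after April 15, 2002; it closes on May 15, 2002.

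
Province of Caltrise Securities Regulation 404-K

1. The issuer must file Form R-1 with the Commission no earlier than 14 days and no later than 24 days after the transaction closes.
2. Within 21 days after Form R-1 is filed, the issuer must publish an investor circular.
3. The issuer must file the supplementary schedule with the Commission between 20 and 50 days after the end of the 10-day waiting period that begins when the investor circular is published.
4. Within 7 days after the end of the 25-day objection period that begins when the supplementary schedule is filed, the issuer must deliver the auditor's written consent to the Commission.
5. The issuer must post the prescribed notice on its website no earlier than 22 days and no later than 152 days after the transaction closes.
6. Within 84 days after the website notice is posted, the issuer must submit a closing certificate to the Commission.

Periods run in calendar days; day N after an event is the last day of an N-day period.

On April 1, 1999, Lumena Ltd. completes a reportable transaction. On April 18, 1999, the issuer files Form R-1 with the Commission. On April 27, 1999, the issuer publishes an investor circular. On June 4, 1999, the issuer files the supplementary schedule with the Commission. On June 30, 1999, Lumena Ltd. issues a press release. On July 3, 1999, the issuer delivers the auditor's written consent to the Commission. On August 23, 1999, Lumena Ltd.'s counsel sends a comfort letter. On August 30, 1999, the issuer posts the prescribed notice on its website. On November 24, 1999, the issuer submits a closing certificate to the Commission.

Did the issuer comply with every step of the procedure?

No

Step 1 — 14 and 24 days from April 1, 1999 (when the transaction closes) are April 15, 1999 and April 25, 1999 respectively; done April 18, 1999 — within the window.
Step 2 — counting 21 days from April 18, 1999 (when Form R-1 is filed) gives a deadline of May 9, 1999; completed April 27, 1999, before the deadline.
Step 3 — 20 and 50 days from May 7, 1999 (end of the 10-day waiting period, which began when the investor circular is published on April 27, 1999) are May 27, 1999 and June 26, 1999 respectively; done June 4, 1999 — within the window.
Step 4 — counting 7 days from June 29, 1999 (end of the 25-day objection period, which began when the supplementary schedule is filed on June 4, 1999) gives a deadline of July 6, 1999; July 3, 1999 is within that limit.
Step 5 — 22 and 152 days from April 1, 1999 (when the transaction closes) are April 23, 1999 and August 31, 1999 respectively; done August 30, 1999, which is between those dates.
Step 6 — counting 84 days from August 30, 1999 (when the website notice is posted) gives a deadline of November 22, 1999; not done until November 24, 1999, 2 days after the deadline.
The procedure was therefore not followed at step 6.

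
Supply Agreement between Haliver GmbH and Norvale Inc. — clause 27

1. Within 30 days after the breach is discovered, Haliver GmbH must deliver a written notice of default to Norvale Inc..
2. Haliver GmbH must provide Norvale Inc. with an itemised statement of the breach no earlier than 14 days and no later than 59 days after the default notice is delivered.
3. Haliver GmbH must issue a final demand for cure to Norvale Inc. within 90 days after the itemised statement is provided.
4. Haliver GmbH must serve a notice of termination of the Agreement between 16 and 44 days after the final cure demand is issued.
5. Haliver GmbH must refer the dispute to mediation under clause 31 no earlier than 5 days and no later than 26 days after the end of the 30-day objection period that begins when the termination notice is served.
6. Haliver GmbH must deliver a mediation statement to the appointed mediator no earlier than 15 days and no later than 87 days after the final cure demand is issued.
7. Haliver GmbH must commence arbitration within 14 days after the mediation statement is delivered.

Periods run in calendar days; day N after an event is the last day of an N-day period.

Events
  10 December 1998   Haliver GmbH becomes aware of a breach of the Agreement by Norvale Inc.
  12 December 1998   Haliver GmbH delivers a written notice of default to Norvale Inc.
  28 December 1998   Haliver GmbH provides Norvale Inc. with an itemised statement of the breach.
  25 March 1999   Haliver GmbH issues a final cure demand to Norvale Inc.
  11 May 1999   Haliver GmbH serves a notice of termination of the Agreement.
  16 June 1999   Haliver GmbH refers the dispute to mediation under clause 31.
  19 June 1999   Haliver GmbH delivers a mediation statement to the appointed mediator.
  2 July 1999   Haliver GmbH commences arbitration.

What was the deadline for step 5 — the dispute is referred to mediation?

6 July 1999

The termination notice is served on 11 May 1999; the 30-day objection period therefore ends 10 June 1999, and step 5 runs from that date. The window is 5–26 days after 10 June 1999; it closes on 6 July 1999.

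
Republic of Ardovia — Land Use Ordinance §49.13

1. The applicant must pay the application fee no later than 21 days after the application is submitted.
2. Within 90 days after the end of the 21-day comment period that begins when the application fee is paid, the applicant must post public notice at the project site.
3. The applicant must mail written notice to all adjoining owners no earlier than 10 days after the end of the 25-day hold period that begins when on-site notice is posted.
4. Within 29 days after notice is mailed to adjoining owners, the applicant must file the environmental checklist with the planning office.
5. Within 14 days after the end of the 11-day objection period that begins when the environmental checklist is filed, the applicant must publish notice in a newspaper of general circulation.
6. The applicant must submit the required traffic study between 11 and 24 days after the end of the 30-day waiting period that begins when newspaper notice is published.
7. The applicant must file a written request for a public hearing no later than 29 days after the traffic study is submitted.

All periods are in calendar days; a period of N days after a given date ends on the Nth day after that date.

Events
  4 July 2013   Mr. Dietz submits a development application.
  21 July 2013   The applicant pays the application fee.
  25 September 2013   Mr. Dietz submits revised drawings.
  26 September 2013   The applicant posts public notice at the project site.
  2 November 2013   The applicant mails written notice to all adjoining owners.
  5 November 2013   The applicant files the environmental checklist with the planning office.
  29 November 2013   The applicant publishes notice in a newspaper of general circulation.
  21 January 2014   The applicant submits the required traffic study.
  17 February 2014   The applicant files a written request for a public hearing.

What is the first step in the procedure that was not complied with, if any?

(1) due by 4 July 2013 + 21 days = 25 July 2013; 21 July 2013 is within that limit.
(2) due by 11 August 2013 + 90 days = 9 November 2013; done 26 September 2013 — timely.
(3) permitted from 21 October 2013 + 10 days = 31 October 2013 onward; done 2 November 2013 — permitted.
(4) due by 2 November 2013 + 29 days = 1 December 2013; 5 November 2013 is within that limit.
(5) due by 16 November 2013 + 14 days = 30 November 2013; 29 November 2013 is within that limit.
(6) the permitted window runs from 29 December 2013 + 11 = 9 January 2014 to 29 December 2013 + 24 = 22 January 2014; done 21 January 2014, which is between those dates.
(7) due by 21 January 2014 + 29 days = 19 February 2014; completed 17 February 2014, before the deadline.

None — every step was satisfied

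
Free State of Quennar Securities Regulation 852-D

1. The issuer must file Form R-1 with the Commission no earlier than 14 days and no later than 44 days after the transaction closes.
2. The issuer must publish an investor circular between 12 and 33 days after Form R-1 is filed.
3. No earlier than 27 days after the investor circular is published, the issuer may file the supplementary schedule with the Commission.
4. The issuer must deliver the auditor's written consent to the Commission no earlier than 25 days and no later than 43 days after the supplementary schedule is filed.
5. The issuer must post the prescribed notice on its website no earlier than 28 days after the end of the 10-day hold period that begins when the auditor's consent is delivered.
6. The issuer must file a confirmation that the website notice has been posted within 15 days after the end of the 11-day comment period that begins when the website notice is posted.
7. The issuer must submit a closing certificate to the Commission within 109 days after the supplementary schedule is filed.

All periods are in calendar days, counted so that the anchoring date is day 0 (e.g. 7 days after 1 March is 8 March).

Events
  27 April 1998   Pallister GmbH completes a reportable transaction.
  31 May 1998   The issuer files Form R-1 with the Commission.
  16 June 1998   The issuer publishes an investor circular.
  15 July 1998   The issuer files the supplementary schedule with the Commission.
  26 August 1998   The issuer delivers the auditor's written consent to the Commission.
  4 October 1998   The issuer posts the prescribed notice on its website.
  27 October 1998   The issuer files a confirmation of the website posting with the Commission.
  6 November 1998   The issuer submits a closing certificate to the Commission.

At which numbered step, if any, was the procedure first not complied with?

Step 7

(1) the permitted window runs from 27 April 1998 + 14 = 11 May 1998 to 27 April 1998 + 44 = 10 June 1998; done 31 May 1998, which is between those dates.
(2) the permitted window runs from 31 May 1998 + 12 = 12 June 1998 to 31 May 1998 + 33 = 3 July 1998; done 16 June 1998 — within the window.
(3) permitted from 16 June 1998 + 27 days = 13 July 1998 onward; 15 July 1998 is on or after that date.
(4) the permitted window runs from 15 July 1998 + 25 = 9 August 1998 to 15 July 1998 + 43 = 27 August 1998; done 26 August 1998, which is between those dates.
(5) permitted from 5 September 1998 + 28 days = 3 October 1998 onward; 4 October 1998 is on or after that date.
(6) due by 15 October 1998 + 15 days = 30 October 1998; completed 27 October 1998, before the deadline.
(7) due by 15 July 1998 + 109 days = 1 November 1998; 6 November 1998 misses that deadline by 5 days.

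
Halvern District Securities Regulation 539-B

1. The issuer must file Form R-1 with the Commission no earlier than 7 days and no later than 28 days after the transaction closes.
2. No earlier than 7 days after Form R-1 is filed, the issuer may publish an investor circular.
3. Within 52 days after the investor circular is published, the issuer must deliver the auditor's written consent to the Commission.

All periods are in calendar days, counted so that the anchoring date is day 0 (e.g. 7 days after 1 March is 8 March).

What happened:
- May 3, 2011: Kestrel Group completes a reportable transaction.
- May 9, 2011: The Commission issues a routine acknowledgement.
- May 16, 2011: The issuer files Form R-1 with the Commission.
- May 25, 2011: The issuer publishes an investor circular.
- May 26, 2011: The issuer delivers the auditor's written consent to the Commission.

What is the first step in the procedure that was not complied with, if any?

None — every step was satisfied

Step 1 — 7 and 28 days from May 3, 2011 (when the transaction closes) are May 10, 2011 and May 31, 2011 respectively; May 16, 2011 falls inside that range.
Step 2 — must wait 7 days from May 16, 2011 (when Form R-1 is filed), so not before May 23, 2011; done May 25, 2011, after the minimum wait.
Step 3 — counting 52 days from May 25, 2011 (when the investor circular is published) gives a deadline of July 16, 2011; completed May 26, 2011, before the deadline.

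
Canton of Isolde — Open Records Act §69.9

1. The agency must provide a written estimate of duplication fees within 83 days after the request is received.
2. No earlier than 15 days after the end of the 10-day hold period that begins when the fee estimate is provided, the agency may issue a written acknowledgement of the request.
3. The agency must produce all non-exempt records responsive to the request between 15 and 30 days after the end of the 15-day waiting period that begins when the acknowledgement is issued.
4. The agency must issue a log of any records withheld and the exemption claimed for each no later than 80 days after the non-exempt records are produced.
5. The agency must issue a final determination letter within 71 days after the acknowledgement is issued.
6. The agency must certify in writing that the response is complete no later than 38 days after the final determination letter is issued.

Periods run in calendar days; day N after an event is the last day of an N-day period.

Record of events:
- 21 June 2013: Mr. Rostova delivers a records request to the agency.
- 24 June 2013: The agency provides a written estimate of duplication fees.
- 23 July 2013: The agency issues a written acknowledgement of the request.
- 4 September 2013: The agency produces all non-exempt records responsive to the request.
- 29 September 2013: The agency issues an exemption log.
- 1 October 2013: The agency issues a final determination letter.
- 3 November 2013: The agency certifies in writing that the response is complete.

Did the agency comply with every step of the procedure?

Yes

Step 1: 83 days after 21 June 2013 (when the request is received) is 12 September 2013; completed 24 June 2013, before the deadline.
Step 2: the earliest permitted date is 15 days after 4 July 2013 (end of the 10-day hold period, which began when the fee estimate is provided on 24 June 2013), i.e. 19 July 2013; done 23 July 2013 — permitted.
Step 3: the window is 15–30 days after 7 August 2013 (end of the 15-day waiting period, which began when the acknowledgement is issued on 23 July 2013), so 22 August 2013 through 6 September 2013; done 4 September 2013, which is between those dates.
Step 4: 80 days after 4 September 2013 (when the non-exempt records are produced) is 23 November 2013; done 29 September 2013 — timely.
Step 5: 71 days after 23 July 2013 (when the acknowledgement is issued) is 2 October 2013; 1 October 2013 is within that limit.
Step 6: 38 days after 1 October 2013 (when the final determination letter is issued) is 8 November 2013; 3 November 2013 is within that limit.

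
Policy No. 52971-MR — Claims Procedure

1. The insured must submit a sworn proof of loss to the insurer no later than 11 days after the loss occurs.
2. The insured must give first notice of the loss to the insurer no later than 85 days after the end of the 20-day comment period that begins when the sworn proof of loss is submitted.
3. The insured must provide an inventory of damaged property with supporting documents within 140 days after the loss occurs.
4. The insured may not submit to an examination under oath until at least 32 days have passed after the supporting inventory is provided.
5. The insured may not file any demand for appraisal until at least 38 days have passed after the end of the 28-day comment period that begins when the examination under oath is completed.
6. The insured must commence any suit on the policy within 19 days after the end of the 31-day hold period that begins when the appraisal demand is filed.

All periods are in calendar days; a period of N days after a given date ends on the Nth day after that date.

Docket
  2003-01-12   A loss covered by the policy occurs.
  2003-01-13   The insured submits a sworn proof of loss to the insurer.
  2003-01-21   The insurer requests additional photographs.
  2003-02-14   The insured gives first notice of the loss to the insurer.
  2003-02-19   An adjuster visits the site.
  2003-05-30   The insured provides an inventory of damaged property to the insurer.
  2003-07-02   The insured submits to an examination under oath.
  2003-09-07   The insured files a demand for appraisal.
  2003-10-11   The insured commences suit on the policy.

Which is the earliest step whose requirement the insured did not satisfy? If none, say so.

None — every step was satisfied

Step 1: 11 days after 2003-01-12 (when the loss occurs) is 2003-01-23; 2003-01-13 is within that limit.
Step 2: 85 days after 2003-02-02 (end of the 20-day comment period, which began when the sworn proof of loss is submitted on 2003-01-13) is 2003-04-28; completed 2003-02-14, before the deadline.
Step 3: 140 days after 2003-01-12 (when the loss occurs) is 2003-06-01; done 2003-05-30 — timely.
Step 4: the earliest permitted date is 32 days after 2003-05-30 (when the supporting inventory is provided), i.e. 2003-07-01; done 2003-07-02 — permitted.
Step 5: the earliest permitted date is 38 days after 2003-07-30 (end of the 28-day comment period, which began when the examination under oath is completed on 2003-07-02), i.e. 2003-09-06; done 2003-09-07 — permitted.
Step 6: 19 days after 2003-10-08 (end of the 31-day hold period, which began when the appraisal demand is filed on 2003-09-07) is 2003-10-27; completed 2003-10-11, before the deadline.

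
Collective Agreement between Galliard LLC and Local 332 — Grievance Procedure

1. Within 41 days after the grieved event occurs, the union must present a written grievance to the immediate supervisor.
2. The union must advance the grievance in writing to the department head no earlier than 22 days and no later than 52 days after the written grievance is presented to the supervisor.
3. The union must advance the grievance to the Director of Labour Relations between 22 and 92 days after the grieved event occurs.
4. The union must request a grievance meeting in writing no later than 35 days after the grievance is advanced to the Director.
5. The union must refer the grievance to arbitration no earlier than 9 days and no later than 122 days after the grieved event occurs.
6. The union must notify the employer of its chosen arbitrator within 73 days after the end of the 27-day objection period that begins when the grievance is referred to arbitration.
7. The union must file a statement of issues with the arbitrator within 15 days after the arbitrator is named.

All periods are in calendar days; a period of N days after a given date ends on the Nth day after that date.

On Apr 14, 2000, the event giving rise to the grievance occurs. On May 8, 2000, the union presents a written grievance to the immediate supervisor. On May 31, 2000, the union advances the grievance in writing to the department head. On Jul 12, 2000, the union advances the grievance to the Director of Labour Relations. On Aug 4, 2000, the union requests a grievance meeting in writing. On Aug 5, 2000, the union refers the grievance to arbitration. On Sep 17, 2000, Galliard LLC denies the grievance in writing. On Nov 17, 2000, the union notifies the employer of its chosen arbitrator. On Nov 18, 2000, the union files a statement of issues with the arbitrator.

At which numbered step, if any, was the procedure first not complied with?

Step 6

Step 1: 41 days after Apr 14, 2000 (when the grieved event occurs) is May 25, 2000; done May 8, 2000 — timely.
Step 2: the window is 22–52 days after May 8, 2000 (when the written grievance is presented to the supervisor), so May 30, 2000 through Jun 29, 2000; done May 31, 2000 — within the window.
Step 3: the window is 22–92 days after Apr 14, 2000 (when the grieved event occurs), so May 6, 2000 through Jul 15, 2000; done Jul 12, 2000, which is between those dates.
Step 4: 35 days after Jul 12, 2000 (when the grievance is advanced to the Director) is Aug 16, 2000; Aug 4, 2000 is within that limit.
Step 5: the window is 9–122 days after Apr 14, 2000 (when the grieved event occurs), so Apr 23, 2000 through Aug 14, 2000; done Aug 5, 2000 — within the window.
Step 6: 73 days after Sep 1, 2000 (end of the 27-day objection period, which began when the grievance is referred to arbitration on Aug 5, 2000) is Nov 13, 2000; not done until Nov 17, 2000, 4 days after the deadline.
That is the first point of non-compliance.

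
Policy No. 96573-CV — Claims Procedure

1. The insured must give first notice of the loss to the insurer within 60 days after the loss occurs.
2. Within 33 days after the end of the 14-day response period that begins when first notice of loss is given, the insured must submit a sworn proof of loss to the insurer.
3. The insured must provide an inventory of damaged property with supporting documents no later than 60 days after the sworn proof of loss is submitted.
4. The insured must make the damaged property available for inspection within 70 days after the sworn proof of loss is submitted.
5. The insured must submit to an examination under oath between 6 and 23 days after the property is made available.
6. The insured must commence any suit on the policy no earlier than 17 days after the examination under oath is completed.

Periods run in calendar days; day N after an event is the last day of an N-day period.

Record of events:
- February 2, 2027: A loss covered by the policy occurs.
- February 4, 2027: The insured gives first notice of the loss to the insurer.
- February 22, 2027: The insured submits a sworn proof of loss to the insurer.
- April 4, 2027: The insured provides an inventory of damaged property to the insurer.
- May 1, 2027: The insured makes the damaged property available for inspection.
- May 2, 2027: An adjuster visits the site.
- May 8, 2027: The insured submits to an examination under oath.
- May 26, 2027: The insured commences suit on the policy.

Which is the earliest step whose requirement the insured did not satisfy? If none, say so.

(1) due by February 2, 2027 + 60 days = April 3, 2027; completed February 4, 2027, before the deadline.
(2) due by February 18, 2027 + 33 days = March 23, 2027; done February 22, 2027 — timely.
(3) due by February 22, 2027 + 60 days = April 23, 2027; done April 4, 2027 — timely.
(4) due by February 22, 2027 + 70 days = May 3, 2027; done May 1, 2027 — timely.
(5) the permitted window runs from May 1, 2027 + 6 = May 7, 2027 to May 1, 2027 + 23 = May 24, 2027; May 8, 2027 falls inside that range.
(6) permitted from May 8, 2027 + 17 days = May 25, 2027 onward; done May 26, 2027 — permitted.

None — every step was satisfied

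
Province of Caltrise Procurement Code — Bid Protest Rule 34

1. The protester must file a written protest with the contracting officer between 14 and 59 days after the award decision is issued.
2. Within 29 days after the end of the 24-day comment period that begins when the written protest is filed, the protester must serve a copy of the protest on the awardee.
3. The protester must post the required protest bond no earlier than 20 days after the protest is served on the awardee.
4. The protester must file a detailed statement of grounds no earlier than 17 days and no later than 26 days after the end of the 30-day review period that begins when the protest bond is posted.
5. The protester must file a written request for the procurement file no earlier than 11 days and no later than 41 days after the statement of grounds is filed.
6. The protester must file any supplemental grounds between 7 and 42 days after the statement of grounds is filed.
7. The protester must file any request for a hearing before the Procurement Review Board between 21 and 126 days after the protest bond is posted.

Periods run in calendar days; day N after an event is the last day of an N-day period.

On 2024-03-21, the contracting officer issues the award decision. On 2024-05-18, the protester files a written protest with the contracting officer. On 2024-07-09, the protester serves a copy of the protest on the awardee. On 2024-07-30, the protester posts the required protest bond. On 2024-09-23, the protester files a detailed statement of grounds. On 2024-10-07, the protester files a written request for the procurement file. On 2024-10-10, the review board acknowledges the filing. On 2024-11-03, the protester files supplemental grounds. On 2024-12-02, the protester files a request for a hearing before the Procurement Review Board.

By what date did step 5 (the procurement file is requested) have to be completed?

2024-11-03

Step 5 runs from 2024-09-23, when the statement of grounds is filed. The window is 11–41 days after 2024-09-23; it closes on 2024-11-03.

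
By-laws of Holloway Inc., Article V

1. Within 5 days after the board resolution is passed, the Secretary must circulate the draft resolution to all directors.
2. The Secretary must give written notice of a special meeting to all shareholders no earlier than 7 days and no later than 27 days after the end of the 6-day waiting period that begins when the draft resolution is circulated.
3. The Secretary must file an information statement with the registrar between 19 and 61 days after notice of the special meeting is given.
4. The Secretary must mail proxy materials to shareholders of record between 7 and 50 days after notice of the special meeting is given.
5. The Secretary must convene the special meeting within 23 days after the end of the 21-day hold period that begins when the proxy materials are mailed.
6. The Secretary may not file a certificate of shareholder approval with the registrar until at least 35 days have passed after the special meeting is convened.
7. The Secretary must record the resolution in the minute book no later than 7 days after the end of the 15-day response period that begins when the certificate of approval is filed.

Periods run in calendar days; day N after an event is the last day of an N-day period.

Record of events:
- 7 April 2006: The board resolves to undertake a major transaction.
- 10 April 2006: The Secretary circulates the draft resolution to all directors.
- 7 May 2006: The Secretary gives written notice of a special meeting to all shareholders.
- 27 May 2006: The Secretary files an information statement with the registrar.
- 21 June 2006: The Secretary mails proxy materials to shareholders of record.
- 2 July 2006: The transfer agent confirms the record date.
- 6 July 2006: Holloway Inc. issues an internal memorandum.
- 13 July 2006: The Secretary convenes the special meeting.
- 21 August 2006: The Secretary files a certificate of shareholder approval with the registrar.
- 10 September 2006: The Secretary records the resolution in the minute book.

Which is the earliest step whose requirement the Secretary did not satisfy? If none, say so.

Step 1: 5 days after 7 April 2006 (when the board resolution is passed) is 12 April 2006; done 10 April 2006 — timely.
Step 2: the window is 7–27 days after 16 April 2006 (end of the 6-day waiting period, which began when the draft resolution is circulated on 10 April 2006), so 23 April 2006 through 13 May 2006; done 7 May 2006 — within the window.
Step 3: the window is 19–61 days after 7 May 2006 (when notice of the special meeting is given), so 26 May 2006 through 7 July 2006; 27 May 2006 falls inside that range.
Step 4: the window is 7–50 days after 7 May 2006 (when notice of the special meeting is given), so 14 May 2006 through 26 June 2006; 21 June 2006 falls inside that range.
Step 5: 23 days after 12 July 2006 (end of the 21-day hold period, which began when the proxy materials are mailed on 21 June 2006) is 4 August 2006; completed 13 July 2006, before the deadline.
Step 6: the earliest permitted date is 35 days after 13 July 2006 (when the special meeting is convened), i.e. 17 August 2006; done 21 August 2006 — permitted.
Step 7: 7 days after 5 September 2006 (end of the 15-day response period, which began when the certificate of approval is filed on 21 August 2006) is 12 September 2006; 10 September 2006 is within that limit.

None — every step was satisfied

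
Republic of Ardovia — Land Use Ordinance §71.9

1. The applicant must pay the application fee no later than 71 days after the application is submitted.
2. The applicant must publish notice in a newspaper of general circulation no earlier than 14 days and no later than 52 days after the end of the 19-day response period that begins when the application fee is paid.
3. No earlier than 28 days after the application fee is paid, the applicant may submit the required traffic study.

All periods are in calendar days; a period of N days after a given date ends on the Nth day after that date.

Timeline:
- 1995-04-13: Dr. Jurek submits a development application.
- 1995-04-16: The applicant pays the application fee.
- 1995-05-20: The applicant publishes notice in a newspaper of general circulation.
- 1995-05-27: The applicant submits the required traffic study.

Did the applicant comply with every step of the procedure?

Step 1: 71 days after 1995-04-13 (when the application is submitted) is 1995-06-23; 1995-04-16 is within that limit.
Step 2: the window is 14–52 days after 1995-05-05 (end of the 19-day response period, which began when the application fee is paid on 1995-04-16), so 1995-05-19 through 1995-06-26; 1995-05-20 falls inside that range.
Step 3: the earliest permitted date is 28 days after 1995-04-16 (when the application fee is paid), i.e. 1995-05-14; done 1995-05-27 — permitted.

Yes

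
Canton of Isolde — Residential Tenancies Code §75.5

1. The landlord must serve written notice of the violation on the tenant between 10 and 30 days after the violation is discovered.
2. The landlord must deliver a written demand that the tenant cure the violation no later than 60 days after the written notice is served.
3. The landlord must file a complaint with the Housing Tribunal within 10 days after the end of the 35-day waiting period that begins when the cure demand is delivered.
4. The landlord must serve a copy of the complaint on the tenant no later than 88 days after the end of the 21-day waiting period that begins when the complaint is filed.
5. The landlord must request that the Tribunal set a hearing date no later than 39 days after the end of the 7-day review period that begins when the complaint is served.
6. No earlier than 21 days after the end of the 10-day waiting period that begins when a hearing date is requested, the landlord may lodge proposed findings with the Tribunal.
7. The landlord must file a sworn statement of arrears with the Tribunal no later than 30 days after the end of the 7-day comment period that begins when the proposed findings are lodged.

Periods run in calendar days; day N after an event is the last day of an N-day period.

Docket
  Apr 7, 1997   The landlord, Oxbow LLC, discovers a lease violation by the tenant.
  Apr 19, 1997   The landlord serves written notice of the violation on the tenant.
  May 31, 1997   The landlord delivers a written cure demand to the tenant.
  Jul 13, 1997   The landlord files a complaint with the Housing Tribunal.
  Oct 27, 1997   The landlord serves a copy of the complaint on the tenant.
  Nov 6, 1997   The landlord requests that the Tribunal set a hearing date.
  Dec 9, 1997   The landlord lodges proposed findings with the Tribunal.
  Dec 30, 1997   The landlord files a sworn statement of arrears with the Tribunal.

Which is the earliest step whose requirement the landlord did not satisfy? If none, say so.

None — every step was satisfied

(1) the permitted window runs from Apr 7, 1997 + 10 = Apr 17, 1997 to Apr 7, 1997 + 30 = May 7, 1997; Apr 19, 1997 falls inside that range.
(2) due by Apr 19, 1997 + 60 days = Jun 18, 1997; done May 31, 1997 — timely.
(3) due by Jul 5, 1997 + 10 days = Jul 15, 1997; Jul 13, 1997 is within that limit.
(4) due by Aug 3, 1997 + 88 days = Oct 30, 1997; done Oct 27, 1997 — timely.
(5) due by Nov 3, 1997 + 39 days = Dec 12, 1997; done Nov 6, 1997 — timely.
(6) permitted from Nov 16, 1997 + 21 days = Dec 7, 1997 onward; done Dec 9, 1997, after the minimum wait.
(7) due by Dec 16, 1997 + 30 days = Jan 15, 1998; Dec 30, 1997 is within that limit.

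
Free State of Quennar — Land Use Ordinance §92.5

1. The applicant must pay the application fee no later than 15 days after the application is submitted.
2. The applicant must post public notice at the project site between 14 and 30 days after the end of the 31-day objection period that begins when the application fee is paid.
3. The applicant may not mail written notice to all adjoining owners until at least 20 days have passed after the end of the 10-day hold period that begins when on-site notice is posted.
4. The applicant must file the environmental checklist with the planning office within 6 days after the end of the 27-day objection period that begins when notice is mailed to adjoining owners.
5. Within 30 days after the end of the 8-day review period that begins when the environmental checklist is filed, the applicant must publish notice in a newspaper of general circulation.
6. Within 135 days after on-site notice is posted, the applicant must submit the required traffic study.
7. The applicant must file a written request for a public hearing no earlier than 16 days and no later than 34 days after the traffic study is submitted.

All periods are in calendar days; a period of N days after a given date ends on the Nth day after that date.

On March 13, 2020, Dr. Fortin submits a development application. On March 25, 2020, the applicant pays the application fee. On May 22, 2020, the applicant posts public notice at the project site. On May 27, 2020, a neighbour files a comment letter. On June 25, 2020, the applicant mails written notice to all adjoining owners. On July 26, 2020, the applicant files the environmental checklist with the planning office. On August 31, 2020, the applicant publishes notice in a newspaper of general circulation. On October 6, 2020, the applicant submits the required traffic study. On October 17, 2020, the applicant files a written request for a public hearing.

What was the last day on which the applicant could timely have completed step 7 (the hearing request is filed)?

November 9, 2020

Step 7 runs from October 6, 2020, when the traffic study is submitted. The window is 16–34 days after October 6, 2020; it closes on November 9, 2020.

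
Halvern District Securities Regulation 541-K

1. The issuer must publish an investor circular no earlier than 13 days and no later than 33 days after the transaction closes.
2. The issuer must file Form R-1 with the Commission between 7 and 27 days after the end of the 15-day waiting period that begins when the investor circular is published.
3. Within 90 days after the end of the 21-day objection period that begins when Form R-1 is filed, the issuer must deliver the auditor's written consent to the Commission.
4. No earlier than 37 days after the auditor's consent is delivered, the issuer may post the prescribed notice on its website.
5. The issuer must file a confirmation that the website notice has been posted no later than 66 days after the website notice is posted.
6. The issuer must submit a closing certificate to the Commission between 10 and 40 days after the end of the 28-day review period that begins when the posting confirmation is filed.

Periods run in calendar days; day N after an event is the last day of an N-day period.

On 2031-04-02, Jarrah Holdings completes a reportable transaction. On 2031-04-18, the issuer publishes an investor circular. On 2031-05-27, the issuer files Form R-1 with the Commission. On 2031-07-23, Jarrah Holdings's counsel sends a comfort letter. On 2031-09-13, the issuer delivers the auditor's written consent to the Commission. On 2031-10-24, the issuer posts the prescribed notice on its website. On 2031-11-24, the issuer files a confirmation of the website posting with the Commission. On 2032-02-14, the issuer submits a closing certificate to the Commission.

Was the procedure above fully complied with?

Step 1 — 13 and 33 days from 2031-04-02 (when the transaction closes) are 2031-04-15 and 2031-05-05 respectively; done 2031-04-18, which is between those dates.
Step 2 — 7 and 27 days from 2031-05-03 (end of the 15-day waiting period, which began when the investor circular is published on 2031-04-18) are 2031-05-10 and 2031-05-30 respectively; done 2031-05-27 — within the window.
Step 3 — counting 90 days from 2031-06-17 (end of the 21-day objection period, which began when Form R-1 is filed on 2031-05-27) gives a deadline of 2031-09-15; 2031-09-13 is within that limit.
Step 4 — must wait 37 days from 2031-09-13 (when the auditor's consent is delivered), so not before 2031-10-20; 2031-10-24 is on or after that date.
Step 5 — counting 66 days from 2031-10-24 (when the website notice is posted) gives a deadline of 2031-12-29; completed 2031-11-24, before the deadline.
Step 6 — 10 and 40 days from 2031-12-22 (end of the 28-day review period, which began when the posting confirmation is filed on 2031-11-24) are 2032-01-01 and 2032-01-31 respectively; 2032-02-14 is 14 days past the end of the window.

No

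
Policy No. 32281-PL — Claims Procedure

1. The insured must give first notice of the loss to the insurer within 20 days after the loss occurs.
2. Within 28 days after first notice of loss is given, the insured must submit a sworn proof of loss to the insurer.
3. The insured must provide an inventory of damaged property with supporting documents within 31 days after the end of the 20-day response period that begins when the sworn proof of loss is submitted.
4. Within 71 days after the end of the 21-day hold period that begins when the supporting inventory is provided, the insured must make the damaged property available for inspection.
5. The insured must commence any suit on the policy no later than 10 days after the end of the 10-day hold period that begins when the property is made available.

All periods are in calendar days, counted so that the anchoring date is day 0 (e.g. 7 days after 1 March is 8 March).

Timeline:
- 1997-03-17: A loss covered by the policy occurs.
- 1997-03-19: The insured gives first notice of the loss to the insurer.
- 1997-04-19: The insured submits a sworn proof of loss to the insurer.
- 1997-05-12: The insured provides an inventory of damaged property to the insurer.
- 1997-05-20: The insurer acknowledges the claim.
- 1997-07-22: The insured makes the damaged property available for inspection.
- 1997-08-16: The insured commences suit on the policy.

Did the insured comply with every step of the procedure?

No

(1) due by 1997-03-17 + 20 days = 1997-04-06; 1997-03-19 is within that limit.
(2) due by 1997-03-19 + 28 days = 1997-04-16; done 1997-04-19 — 3 days late.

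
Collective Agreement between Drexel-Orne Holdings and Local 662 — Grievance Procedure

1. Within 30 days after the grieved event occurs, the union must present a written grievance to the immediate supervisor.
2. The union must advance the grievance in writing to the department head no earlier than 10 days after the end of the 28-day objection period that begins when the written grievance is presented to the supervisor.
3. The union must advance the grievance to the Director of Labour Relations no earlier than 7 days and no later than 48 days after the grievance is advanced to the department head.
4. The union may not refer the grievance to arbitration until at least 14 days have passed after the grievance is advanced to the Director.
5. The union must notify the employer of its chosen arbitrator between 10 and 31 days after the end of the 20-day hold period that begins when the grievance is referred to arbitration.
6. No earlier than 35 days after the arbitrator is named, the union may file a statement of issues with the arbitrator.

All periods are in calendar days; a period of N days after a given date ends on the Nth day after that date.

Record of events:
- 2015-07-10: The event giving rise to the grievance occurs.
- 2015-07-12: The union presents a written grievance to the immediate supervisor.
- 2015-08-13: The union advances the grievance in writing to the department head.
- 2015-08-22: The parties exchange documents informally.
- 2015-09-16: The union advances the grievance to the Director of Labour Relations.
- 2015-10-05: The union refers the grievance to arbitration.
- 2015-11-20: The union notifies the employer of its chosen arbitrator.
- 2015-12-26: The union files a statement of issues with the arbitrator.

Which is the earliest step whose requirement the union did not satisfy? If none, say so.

Step 2

(1) due by 2015-07-10 + 30 days = 2015-08-09; done 2015-07-12 — timely.
(2) permitted from 2015-08-09 + 10 days = 2015-08-19 onward; acted on 2015-08-13, 6 days prematurely.
No need to go further; step 2 was not satisfied.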